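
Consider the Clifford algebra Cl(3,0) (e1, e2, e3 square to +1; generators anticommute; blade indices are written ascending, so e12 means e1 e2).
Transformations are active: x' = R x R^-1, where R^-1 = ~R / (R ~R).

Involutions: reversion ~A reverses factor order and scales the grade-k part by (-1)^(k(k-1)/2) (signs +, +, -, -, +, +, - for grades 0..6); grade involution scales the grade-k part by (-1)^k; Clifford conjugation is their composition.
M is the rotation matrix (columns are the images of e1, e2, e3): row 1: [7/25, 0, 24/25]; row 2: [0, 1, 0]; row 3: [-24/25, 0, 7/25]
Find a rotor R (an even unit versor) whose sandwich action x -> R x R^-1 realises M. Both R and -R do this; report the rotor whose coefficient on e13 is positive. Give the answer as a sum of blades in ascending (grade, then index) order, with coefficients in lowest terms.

Method: write R = a + b12*e12 + b13*e13 + b23*e23 with a^2 + b12^2 + b13^2 + b23^2 = 1 (so R^-1 = ~R). Expanding the columns R e_j ~R gives tr M = 4a^2 - 1 and, from the antisymmetric part, M21 - M12 = -4a*b12, M13 - M31 = 4a*b13, M32 - M23 = -4a*b23.
Here tr M = 39/25, so a^2 = (1 + tr M)/4 = 16/25 and a = ±4/5. Taking a = 4/5: M21 - M12 = 0, M13 - M31 = 48/25, M32 - M23 = 0, giving b12 = 0, b13 = 3/5, b23 = 0, i.e. R = 4/5 + 3/5*e13.
Its e13 coefficient is already positive.
Answer: 4/5 + 3/5*e13. Recall the cover is two-to-one: with M of trace 39/25, both preimages act alike, and the stated e13 sign chooses the sheet.


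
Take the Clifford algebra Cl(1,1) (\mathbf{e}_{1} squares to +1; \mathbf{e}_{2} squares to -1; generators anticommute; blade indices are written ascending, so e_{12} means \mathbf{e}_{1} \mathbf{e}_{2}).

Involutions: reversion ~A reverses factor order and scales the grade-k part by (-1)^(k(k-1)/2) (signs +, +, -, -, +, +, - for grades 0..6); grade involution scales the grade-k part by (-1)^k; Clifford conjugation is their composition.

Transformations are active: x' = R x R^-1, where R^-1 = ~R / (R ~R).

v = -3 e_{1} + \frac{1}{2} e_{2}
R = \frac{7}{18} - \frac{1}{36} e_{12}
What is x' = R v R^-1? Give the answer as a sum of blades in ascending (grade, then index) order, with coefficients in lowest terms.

~R = \frac{7}{18} + \frac{1}{36} e_{12}, and R ~R = \frac{65}{432}, so R^-1 = ~R / (\frac{65}{432}).
R v = -\frac{83}{72} e_{1} + \frac{1}{9} e_{2}
Answer: -\frac{577}{195} e_{1} + \frac{29}{390} e_{2}


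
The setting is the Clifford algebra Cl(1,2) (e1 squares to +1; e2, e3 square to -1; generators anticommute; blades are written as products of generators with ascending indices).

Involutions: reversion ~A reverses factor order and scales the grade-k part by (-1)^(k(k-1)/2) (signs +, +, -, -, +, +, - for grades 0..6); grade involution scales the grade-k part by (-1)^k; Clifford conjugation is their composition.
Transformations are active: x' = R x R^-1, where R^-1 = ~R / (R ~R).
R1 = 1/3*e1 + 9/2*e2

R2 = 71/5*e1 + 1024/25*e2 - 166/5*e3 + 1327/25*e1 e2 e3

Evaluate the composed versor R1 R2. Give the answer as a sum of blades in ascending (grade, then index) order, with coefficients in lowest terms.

Distribute over the terms of R1 (each basis-blade product reordered to ascending indices, repeated generators contracted through their squares):
(1/3*e1) R2 = 71/15 + 1024/75*e1 e2 - 166/15*e1 e3 + 1327/75*e2 e3
(9/2*e2) R2 = -4608/25 - 639/10*e1 e2 + 11943/50*e1 e3 - 747/5*e2 e3
Summing the partial products and collecting blades:
Answer: -13469/75 - 7537/150*e1 e2 + 34169/150*e1 e3 - 9878/75*e2 e3


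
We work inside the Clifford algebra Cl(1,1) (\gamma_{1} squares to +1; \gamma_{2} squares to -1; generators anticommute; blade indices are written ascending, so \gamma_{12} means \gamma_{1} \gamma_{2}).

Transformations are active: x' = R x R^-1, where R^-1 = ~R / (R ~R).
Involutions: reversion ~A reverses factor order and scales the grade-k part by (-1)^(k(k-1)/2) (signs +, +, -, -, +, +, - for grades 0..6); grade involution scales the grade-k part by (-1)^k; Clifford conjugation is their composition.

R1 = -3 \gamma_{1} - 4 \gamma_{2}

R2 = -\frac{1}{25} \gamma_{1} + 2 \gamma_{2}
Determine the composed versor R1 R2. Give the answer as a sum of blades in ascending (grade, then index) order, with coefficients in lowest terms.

Distribute over the terms of R1 (each basis-blade product reordered to ascending indices, repeated generators contracted through their squares):
(-3 \gamma_{1}) R2 = \frac{3}{25} - 6 \gamma_{12}
(-4 \gamma_{2}) R2 = 8 - \frac{4}{25} \gamma_{12}
Summing the partial products and collecting blades:
Answer: \frac{203}{25} - \frac{154}{25} \gamma_{12}


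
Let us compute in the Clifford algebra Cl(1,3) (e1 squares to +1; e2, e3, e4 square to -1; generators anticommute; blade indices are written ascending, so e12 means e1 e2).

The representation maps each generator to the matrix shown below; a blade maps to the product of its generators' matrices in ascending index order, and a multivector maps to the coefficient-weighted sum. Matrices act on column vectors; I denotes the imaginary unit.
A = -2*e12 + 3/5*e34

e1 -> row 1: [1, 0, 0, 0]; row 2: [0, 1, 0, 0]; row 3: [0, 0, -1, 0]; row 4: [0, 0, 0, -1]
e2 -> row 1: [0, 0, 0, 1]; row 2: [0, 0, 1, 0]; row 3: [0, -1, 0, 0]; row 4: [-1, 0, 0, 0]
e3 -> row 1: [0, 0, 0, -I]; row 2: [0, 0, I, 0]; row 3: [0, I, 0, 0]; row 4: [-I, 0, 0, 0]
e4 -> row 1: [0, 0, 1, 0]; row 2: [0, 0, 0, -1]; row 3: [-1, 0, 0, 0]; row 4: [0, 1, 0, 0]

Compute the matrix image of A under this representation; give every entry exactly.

Bivector images (products of the table entries): rho(e12) = rho(e1)rho(e2) = row 1: [0, 0, 0, 1]; row 2: [0, 0, 1, 0]; row 3: [0, 1, 0, 0]; row 4: [1, 0, 0, 0]; rho(e34) = rho(e3)rho(e4) = row 1: [0, -I, 0, 0]; row 2: [-I, 0, 0, 0]; row 3: [0, 0, 0, -I]; row 4: [0, 0, -I, 0].
M = (-2)*rho(e12) + (3/5)*rho(e34), summed entrywise:
Answer: row 1: [0, -3*I/5, 0, -2]; row 2: [-3*I/5, 0, -2, 0]; row 3: [0, -2, 0, -3*I/5]; row 4: [-2, 0, -3*I/5, 0]


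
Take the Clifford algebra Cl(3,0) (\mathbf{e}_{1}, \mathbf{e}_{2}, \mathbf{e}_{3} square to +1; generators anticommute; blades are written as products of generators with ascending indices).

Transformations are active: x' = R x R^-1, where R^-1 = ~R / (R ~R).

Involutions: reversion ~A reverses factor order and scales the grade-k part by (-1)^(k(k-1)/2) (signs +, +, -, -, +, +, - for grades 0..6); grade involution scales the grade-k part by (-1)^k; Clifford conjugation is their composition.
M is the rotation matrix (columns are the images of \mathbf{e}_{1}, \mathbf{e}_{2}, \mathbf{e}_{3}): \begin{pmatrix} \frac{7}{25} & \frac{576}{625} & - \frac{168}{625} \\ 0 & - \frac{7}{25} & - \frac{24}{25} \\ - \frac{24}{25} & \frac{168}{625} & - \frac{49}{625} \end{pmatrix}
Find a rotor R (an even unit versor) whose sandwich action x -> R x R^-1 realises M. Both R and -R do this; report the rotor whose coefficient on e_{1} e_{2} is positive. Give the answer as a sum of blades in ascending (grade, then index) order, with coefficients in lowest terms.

Method: write R = a + b12*e_{1} e_{2} + b13*e_{1} e_{3} + b23*e_{2} e_{3} with a^2 + b12^2 + b13^2 + b23^2 = 1 (so R^-1 = ~R). Expanding the columns R e_j ~R gives tr M = 4a^2 - 1 and, from the antisymmetric part, M21 - M12 = -4a*b12, M13 - M31 = 4a*b13, M32 - M23 = -4a*b23.
Here tr M = -\frac{49}{625}, so a^2 = (1 + tr M)/4 = \frac{144}{625} and a = ±\frac{12}{25}. Taking a = \frac{12}{25}: M21 - M12 = -\frac{576}{625}, M13 - M31 = \frac{432}{625}, M32 - M23 = \frac{768}{625}, giving b12 = \frac{12}{25}, b13 = \frac{9}{25}, b23 = -\frac{16}{25}, i.e. R = \frac{12}{25} + \frac{12}{25} e_{1} e_{2} + \frac{9}{25} e_{1} e_{3} - \frac{16}{25} e_{2} e_{3}.
Its e_{1} e_{2} coefficient is already positive.
Answer: \frac{12}{25} + \frac{12}{25} e_{1} e_{2} + \frac{9}{25} e_{1} e_{3} - \frac{16}{25} e_{2} e_{3}. Recall the cover is two-to-one: with M of trace -\frac{49}{625}, both preimages act alike, and the stated e_{1} e_{2} sign chooses the sheet.


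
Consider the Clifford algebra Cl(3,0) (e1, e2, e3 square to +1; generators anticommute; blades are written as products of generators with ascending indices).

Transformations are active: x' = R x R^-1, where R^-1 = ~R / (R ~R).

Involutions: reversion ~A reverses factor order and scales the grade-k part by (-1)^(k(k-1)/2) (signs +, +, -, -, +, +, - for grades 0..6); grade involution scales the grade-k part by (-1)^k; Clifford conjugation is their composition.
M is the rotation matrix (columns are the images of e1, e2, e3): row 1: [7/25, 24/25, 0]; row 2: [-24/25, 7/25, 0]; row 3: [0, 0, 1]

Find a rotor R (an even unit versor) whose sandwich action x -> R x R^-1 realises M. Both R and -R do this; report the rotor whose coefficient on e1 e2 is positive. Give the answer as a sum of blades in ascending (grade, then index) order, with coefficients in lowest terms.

Method: write R = a + b12*e1 e2 + b13*e1 e3 + b23*e2 e3 with a^2 + b12^2 + b13^2 + b23^2 = 1 (so R^-1 = ~R). Expanding the columns R e_j ~R gives tr M = 4a^2 - 1 and, from the antisymmetric part, M21 - M12 = -4a*b12, M13 - M31 = 4a*b13, M32 - M23 = -4a*b23.
Here tr M = 39/25, so a^2 = (1 + tr M)/4 = 16/25 and a = ±4/5. Taking a = 4/5: M21 - M12 = -48/25, M13 - M31 = 0, M32 - M23 = 0, giving b12 = 3/5, b13 = 0, b23 = 0, i.e. R = 4/5 + 3/5*e1 e2.
Its e1 e2 coefficient is already positive.
Answer: 4/5 + 3/5*e1 e2. Uniqueness: Spin(3) -> SO(3) maps R and -R to the same rotation of trace 39/25; fixing the sign of the e1 e2 coefficient removes the ambiguity.


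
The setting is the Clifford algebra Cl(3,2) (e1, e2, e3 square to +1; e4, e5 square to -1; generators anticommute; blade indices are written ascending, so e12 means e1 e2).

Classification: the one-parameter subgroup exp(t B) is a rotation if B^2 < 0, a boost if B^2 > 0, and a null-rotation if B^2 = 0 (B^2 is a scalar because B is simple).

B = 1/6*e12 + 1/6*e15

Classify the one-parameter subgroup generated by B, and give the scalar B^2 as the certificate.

B^2 term by term: the squares give (1/6)^2*(e12)^2 + (1/6)^2*(e15)^2 = 1/36*(-1) + 1/36*(+1) = 0 (each basis 2-blade squares to minus the product of its generators' squares); cross terms between blades sharing an index anticommute and cancel. So B^2 = 0.
Answer: null-rotation, certificate B^2 = 0. Check the certificate: B^2 = 0, and that sign is decisive whatever form B takes.


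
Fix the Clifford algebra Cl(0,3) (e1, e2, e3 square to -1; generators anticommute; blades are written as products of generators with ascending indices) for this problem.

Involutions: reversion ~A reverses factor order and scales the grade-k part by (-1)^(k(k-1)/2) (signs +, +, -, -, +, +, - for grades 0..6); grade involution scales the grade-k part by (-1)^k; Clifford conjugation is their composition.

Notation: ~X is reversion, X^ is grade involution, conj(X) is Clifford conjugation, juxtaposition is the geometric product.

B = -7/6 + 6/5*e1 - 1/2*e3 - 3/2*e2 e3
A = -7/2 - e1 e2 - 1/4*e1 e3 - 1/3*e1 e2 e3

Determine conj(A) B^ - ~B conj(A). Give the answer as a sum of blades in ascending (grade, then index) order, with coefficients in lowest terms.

first term: 49/12 + 143/40*e1 - 6/5*e2 - 41/20*e3 - 11/8*e1 e2 + 29/24*e1 e3 + 97/20*e2 e3 + 8/9*e1 e2 e3
second term: 49/12 - 153/40*e1 - 6/5*e2 + 29/20*e3 - 41/24*e1 e2 + 29/24*e1 e3 - 97/20*e2 e3 - 1/9*e1 e2 e3
Answer: 37/5*e1 - 7/2*e3 + 1/3*e1 e2 + 97/10*e2 e3 + e1 e2 e3


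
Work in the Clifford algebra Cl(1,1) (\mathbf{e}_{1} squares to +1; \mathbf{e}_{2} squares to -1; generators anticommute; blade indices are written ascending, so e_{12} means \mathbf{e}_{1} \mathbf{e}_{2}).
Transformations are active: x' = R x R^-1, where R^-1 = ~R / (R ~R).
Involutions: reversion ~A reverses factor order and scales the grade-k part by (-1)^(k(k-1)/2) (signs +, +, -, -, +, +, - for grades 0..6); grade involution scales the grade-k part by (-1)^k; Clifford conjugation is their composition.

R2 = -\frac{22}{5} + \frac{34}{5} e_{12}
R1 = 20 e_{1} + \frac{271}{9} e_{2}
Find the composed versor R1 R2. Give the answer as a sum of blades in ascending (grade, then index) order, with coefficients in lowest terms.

Distribute over the terms of R1 (each basis-blade product reordered to ascending indices, repeated generators contracted through their squares):
(20 e_{1}) R2 = -88 e_{1} + 136 e_{2}
(\frac{271}{9} e_{2}) R2 = \frac{9214}{45} e_{1} - \frac{5962}{45} e_{2}
Summing the partial products and collecting blades:
Answer: \frac{5254}{45} e_{1} + \frac{158}{45} e_{2}


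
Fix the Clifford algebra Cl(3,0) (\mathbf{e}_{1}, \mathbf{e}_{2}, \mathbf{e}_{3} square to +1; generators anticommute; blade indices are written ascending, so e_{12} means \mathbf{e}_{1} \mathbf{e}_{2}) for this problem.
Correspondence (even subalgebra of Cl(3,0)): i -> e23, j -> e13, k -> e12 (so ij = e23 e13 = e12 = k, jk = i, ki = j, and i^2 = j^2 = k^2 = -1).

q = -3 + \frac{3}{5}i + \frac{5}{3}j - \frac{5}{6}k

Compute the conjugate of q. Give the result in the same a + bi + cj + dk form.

In blades: q = -3 - \frac{5}{6} e_{12} + \frac{5}{3} e_{13} + \frac{3}{5} e_{23}.
Quaternion conjugation is reversion on the even subalgebra: the scalar is fixed and every grade-2 blade flips sign, giving -3 + \frac{5}{6} e_{12} - \frac{5}{3} e_{13} - \frac{3}{5} e_{23}; translating back:
Answer: -3 - \frac{3}{5}i - \frac{5}{3}j + \frac{5}{6}k


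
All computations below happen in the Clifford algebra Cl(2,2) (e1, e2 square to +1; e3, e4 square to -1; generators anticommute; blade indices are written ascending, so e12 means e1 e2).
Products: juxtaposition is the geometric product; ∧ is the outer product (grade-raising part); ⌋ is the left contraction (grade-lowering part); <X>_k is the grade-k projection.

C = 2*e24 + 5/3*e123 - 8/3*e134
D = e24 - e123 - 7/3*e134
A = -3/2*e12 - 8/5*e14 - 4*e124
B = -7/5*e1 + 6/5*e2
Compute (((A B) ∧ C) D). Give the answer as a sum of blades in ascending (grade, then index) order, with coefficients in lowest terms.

step 1: -9/5*e1 - 21/10*e2 - 56/25*e4 + 24/5*e14 + 28/5*e24 + 48/25*e124
step 2: -18/5*e124 - 28/15*e1234
step 3: -18/5*e1 + 196/45*e2 - 28/15*e4 + 28/15*e13 + 42/5*e23 + 18/5*e34
Answer: -18/5*e1 + 196/45*e2 - 28/15*e4 + 28/15*e13 + 42/5*e23 + 18/5*e34


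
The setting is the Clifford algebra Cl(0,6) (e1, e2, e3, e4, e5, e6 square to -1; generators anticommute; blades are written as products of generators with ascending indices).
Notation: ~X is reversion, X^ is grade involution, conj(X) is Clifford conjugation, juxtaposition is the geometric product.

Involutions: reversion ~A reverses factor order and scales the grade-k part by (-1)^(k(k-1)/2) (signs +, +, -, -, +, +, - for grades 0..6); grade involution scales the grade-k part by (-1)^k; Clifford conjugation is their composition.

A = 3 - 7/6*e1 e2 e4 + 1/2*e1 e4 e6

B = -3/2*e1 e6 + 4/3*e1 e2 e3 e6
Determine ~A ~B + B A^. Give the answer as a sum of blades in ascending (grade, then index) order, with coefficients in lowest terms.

first term: -3/4*e4 + 9/2*e1 e6 - 2/3*e2 e3 e4 - 7/4*e2 e4 e6 + 14/9*e3 e4 e6 + 4*e1 e2 e3 e6
second term: 3/4*e4 - 9/2*e1 e6 - 2/3*e2 e3 e4 - 7/4*e2 e4 e6 + 14/9*e3 e4 e6 + 4*e1 e2 e3 e6
Answer: -4/3*e2 e3 e4 - 7/2*e2 e4 e6 + 28/9*e3 e4 e6 + 8*e1 e2 e3 e6


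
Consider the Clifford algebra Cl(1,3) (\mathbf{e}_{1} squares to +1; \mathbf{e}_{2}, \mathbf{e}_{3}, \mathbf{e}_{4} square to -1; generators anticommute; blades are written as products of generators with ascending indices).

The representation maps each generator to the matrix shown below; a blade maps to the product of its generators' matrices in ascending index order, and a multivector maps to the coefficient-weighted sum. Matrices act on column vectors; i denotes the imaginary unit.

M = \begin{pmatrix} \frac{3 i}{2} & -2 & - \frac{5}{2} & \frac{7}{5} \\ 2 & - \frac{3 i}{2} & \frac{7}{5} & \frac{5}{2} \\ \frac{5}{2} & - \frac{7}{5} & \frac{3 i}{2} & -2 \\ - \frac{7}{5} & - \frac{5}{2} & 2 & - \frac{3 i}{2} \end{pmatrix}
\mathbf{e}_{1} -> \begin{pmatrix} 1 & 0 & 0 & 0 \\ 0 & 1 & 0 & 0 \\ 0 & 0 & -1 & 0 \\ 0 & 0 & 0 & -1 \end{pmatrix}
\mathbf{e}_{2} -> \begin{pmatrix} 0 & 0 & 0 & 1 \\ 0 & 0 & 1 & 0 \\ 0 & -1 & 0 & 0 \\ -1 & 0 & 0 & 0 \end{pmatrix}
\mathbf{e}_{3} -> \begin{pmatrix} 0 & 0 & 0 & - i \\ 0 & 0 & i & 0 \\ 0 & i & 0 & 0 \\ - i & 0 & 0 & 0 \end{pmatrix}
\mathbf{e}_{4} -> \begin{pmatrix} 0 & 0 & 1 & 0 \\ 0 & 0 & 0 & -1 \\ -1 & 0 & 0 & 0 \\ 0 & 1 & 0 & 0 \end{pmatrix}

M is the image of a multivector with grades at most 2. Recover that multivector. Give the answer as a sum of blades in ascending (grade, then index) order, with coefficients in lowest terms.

Method: the blade images are trace-orthogonal — tr(rho(e_A) rho(e_B)^-1) = 4 if A = B and 0 otherwise — and rho(e_A)^-1 = (e_A)^2 * rho(e_A) with (e_A)^2 = +1 or -1, so the coefficient of e_A in the preimage is (e_A)^2 * tr(M rho(e_A))/4.
Nonzero projections over blades of grade <= 2: e_{2}: (e_{2})^2 = -1, tr(M rho(e_{2})) = - \frac{28}{5}, coefficient \frac{7}{5}; e_{4}: (e_{4})^2 = -1, tr(M rho(e_{4})) = 10, coefficient -\frac{5}{2}; e_{2} e_{3}: (e_{2} e_{3})^2 = -1, tr(M rho(e_{2} e_{3})) = 6, coefficient -\frac{3}{2}; e_{2} e_{4}: (e_{2} e_{4})^2 = -1, tr(M rho(e_{2} e_{4})) = 8, coefficient -2. Every other blade of grade <= 2 projects to 0.
Answer: \frac{7}{5} e_{2} - \frac{5}{2} e_{4} - \frac{3}{2} e_{2} e_{3} - 2 e_{2} e_{4}


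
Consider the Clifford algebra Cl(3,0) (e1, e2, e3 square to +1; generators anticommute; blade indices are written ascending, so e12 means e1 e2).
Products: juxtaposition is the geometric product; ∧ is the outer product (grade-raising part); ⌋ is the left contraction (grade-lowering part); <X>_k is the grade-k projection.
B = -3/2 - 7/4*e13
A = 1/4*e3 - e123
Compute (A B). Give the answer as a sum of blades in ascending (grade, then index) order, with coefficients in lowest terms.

step 1: 7/16*e1 + 7/4*e2 - 3/8*e3 + 3/2*e123
Answer: 7/16*e1 + 7/4*e2 - 3/8*e3 + 3/2*e123


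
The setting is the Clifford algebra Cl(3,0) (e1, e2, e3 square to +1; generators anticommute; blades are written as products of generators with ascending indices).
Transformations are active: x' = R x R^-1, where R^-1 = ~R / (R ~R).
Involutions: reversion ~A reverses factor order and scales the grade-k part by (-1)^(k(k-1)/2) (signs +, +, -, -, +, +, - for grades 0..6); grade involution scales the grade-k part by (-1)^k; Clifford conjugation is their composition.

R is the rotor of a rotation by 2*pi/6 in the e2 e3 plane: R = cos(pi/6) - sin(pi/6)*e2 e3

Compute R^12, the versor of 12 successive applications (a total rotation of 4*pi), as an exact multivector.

Half-angle bookkeeping: 12 applications in e2 e3 add up to rotor phase 12*pi/6 = 2*pi, so R^12 = cos(2*pi) - sin(2*pi)*e2 e3.
cos(2*pi) = 1 and sin(2*pi) = 0, so R^12 = 1. The total rotation 4*pi is 2 full turns, so every vector returns to itself, yet the rotor is +1, back on the identity sheet (an even number of 2*pi turns).
Answer: 1


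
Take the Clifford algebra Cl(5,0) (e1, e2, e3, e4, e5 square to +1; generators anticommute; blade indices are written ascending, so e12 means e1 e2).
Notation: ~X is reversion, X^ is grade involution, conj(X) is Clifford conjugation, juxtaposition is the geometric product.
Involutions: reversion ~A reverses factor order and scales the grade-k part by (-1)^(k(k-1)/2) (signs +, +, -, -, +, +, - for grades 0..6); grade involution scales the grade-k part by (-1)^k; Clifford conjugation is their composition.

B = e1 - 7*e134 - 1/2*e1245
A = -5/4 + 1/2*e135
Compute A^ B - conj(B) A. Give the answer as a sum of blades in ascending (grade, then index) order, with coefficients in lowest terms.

first term: -5/4*e1 - 1/2*e35 + 7/2*e45 + 35/4*e134 - 1/4*e234 + 5/8*e1245
second term: 5/4*e1 - 1/2*e35 + 7/2*e45 + 35/4*e134 + 1/4*e234 + 5/8*e1245
Answer: -5/2*e1 - 1/2*e234


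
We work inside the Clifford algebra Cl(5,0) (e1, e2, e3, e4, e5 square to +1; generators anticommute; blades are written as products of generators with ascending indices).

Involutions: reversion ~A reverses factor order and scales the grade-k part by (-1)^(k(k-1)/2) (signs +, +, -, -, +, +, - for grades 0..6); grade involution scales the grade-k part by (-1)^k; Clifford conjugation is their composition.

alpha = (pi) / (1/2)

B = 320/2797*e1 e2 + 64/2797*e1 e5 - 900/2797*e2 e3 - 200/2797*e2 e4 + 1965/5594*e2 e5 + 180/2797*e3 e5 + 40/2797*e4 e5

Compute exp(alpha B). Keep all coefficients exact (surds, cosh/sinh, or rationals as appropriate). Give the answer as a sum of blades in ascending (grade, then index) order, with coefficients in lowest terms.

B^2 term by term: the squares give (320/2797)^2*(e1 e2)^2 + (64/2797)^2*(e1 e5)^2 + (-900/2797)^2*(e2 e3)^2 + (-200/2797)^2*(e2 e4)^2 + (1965/5594)^2*(e2 e5)^2 + (180/2797)^2*(e3 e5)^2 + (40/2797)^2*(e4 e5)^2 = 102400/7823209*(-1) + 4096/7823209*(-1) + 810000/7823209*(-1) + 40000/7823209*(-1) + 3861225/31292836*(-1) + 32400/7823209*(-1) + 1600/7823209*(-1) = -1/4 (each basis 2-blade squares to minus the product of its generators' squares); cross terms between blades sharing an index anticommute and cancel; the commuting (index-disjoint) pairs give grade-4 terms 2*c*c'*(blade product), which cancel blade by blade — e1 e2 e3 e5: 115200/7823209 - 115200/7823209 = 0; e1 e2 e4 e5: 25600/7823209 - 25600/7823209 = 0; e2 e3 e4 e5: -72000/7823209 + 72000/7823209 = 0 — confirming B is simple. So B^2 = -1/4.
B^2 = -1/4 — circular case — the even/odd split gives cos and sin: l = 1/2, alpha*l = pi, so exp(alpha B) = cos(pi) + (sin(pi)/(1/2))*B = -1 + (0)*B.
Answer: -1


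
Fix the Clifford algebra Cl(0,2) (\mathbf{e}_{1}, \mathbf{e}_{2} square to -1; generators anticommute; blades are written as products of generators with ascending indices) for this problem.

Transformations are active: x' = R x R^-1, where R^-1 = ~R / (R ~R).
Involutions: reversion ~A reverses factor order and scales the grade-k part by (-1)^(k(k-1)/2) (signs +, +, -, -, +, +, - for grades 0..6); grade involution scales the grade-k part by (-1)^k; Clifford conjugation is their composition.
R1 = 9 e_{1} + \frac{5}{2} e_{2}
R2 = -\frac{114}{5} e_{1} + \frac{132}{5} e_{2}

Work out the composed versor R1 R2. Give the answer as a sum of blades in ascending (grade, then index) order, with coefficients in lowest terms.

Distribute over the terms of R1 (each basis-blade product reordered to ascending indices, repeated generators contracted through their squares):
(9 e_{1}) R2 = \frac{1026}{5} + \frac{1188}{5} e_{1} e_{2}
(\frac{5}{2} e_{2}) R2 = -66 + 57 e_{1} e_{2}
Summing the partial products and collecting blades:
Answer: \frac{696}{5} + \frac{1473}{5} e_{1} e_{2}


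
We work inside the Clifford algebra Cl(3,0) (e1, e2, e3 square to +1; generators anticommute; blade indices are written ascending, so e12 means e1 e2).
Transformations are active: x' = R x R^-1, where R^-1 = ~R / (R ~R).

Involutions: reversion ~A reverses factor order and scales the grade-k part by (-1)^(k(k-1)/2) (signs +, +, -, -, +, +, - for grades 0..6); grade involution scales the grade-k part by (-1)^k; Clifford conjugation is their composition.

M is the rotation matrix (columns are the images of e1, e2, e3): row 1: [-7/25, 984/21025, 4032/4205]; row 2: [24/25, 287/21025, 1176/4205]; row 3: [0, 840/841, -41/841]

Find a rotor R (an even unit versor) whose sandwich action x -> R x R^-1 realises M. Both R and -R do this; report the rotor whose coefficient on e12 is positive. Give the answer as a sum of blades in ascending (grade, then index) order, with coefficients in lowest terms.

Method: write R = a + b12*e12 + b13*e13 + b23*e23 with a^2 + b12^2 + b13^2 + b23^2 = 1 (so R^-1 = ~R). Expanding the columns R e_j ~R gives tr M = 4a^2 - 1 and, from the antisymmetric part, M21 - M12 = -4a*b12, M13 - M31 = 4a*b13, M32 - M23 = -4a*b23.
Here tr M = -265/841, so a^2 = (1 + tr M)/4 = 144/841 and a = ±12/29. Taking a = 12/29: M21 - M12 = 768/841, M13 - M31 = 4032/4205, M32 - M23 = 3024/4205, giving b12 = -16/29, b13 = 84/145, b23 = -63/145, i.e. R = 12/29 - 16/29*e12 + 84/145*e13 - 63/145*e23.
Its e12 coefficient is negative, so report the other preimage -R.
Answer: -12/29 + 16/29*e12 - 84/145*e13 + 63/145*e23. Uniqueness: Spin(3) -> SO(3) maps R and -R to the same rotation of trace -265/841; fixing the sign of the e12 coefficient removes the ambiguity.


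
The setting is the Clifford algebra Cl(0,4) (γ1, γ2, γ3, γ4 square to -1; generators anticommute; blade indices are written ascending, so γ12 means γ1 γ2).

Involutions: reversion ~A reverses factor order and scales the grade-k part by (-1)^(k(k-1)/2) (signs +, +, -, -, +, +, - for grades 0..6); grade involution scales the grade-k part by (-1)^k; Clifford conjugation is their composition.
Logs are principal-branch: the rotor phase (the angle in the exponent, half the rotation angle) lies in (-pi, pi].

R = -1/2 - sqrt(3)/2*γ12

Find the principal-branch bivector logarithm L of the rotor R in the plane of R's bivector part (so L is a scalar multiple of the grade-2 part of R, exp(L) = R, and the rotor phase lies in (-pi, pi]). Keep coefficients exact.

The scalar part of R is -1/2, so the principal-branch rotor phase is pinned; divide the bivector part by its sine to get the unit plane — L is the phase times that plane.
Concretely: cos(phase) = -1/2 gives phase = ±2*pi/3, and since phase/sin(phase) is even the sign is immaterial: L = (phase/sin(phase)) * <R>_2 = (4*sqrt(3)*pi/9) * <R>_2.
Answer: -2*pi/3*γ12


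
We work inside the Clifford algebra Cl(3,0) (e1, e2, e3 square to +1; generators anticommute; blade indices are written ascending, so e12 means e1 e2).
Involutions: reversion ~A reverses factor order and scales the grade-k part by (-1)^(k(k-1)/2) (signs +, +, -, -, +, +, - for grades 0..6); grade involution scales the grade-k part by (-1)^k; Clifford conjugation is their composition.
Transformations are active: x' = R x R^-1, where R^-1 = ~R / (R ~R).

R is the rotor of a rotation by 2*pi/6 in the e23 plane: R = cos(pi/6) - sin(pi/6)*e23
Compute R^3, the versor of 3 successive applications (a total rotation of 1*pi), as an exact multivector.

Because a rotor carries half the rotation angle, composing 3 copies of this e23-plane rotor multiplies the phase: 3*(pi/6) = pi/2, hence R^3 = cos(pi/2) - sin(pi/2)*e23.
cos(pi/2) = 0 and sin(pi/2) = 1, so R^3 = -e23. The net rotation is 1*pi; the rotor keeps the half-angle phase exactly.
Answer: -e23


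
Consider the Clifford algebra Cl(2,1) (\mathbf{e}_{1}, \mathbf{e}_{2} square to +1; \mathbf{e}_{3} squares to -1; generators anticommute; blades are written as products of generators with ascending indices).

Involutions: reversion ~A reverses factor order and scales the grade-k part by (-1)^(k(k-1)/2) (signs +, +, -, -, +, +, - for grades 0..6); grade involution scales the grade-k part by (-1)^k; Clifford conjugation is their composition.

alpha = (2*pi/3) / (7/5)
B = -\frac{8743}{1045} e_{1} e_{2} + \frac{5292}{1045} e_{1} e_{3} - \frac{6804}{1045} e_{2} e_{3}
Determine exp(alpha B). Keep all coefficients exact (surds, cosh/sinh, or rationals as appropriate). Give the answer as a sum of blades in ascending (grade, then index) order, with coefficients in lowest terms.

B^2 term by term: the squares give (-\frac{8743}{1045})^2*(e_{1} e_{2})^2 + (\frac{5292}{1045})^2*(e_{1} e_{3})^2 + (-\frac{6804}{1045})^2*(e_{2} e_{3})^2 = \frac{76440049}{1092025}*(-1) + \frac{28005264}{1092025}*(+1) + \frac{46294416}{1092025}*(+1) = -\frac{49}{25} (each basis 2-blade squares to minus the product of its generators' squares); cross terms between blades sharing an index anticommute and cancel. So B^2 = -\frac{49}{25}.
B^2 = -\frac{49}{25} — the series telescopes trigonometrically here: l = \frac{7}{5}, alpha*l = \frac{2 \pi}{3}, so exp(alpha B) = cos(\frac{2 \pi}{3}) + (sin(\frac{2 \pi}{3})/(\frac{7}{5}))*B = - \frac{1}{2} + (\frac{5 \sqrt{3}}{14})*B.
Answer: - \frac{1}{2} - \frac{1249 \sqrt{3}}{418} e_{1} e_{2} + \frac{378 \sqrt{3}}{209} e_{1} e_{3} - \frac{486 \sqrt{3}}{209} e_{2} e_{3}


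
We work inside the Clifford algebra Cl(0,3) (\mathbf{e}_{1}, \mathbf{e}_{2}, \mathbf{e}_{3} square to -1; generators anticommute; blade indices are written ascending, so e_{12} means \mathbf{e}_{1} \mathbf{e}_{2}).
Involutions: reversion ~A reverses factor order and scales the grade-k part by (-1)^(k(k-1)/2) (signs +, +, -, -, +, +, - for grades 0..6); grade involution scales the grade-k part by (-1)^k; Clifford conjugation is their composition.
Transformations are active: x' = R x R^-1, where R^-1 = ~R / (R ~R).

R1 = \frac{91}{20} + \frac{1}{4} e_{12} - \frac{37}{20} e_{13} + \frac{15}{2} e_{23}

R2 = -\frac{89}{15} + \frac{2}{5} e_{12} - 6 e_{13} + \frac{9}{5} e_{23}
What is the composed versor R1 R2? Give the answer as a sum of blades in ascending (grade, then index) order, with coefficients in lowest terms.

Distribute over the terms of R1 (each basis-blade product reordered to ascending indices, repeated generators contracted through their squares):
(\frac{91}{20}) R2 = -\frac{8099}{300} + \frac{91}{50} e_{12} - \frac{273}{10} e_{13} + \frac{819}{100} e_{23}
(\frac{1}{4} e_{12}) R2 = -\frac{1}{10} - \frac{89}{60} e_{12} - \frac{9}{20} e_{13} - \frac{3}{2} e_{23}
(-\frac{37}{20} e_{13}) R2 = -\frac{111}{10} - \frac{333}{100} e_{12} + \frac{3293}{300} e_{13} + \frac{37}{50} e_{23}
(\frac{15}{2} e_{23}) R2 = -\frac{27}{2} + 45 e_{12} + 3 e_{13} - \frac{89}{2} e_{23}
Summing the partial products and collecting blades:
Answer: -\frac{15509}{300} + \frac{6301}{150} e_{12} - \frac{1033}{75} e_{13} - \frac{3707}{100} e_{23}


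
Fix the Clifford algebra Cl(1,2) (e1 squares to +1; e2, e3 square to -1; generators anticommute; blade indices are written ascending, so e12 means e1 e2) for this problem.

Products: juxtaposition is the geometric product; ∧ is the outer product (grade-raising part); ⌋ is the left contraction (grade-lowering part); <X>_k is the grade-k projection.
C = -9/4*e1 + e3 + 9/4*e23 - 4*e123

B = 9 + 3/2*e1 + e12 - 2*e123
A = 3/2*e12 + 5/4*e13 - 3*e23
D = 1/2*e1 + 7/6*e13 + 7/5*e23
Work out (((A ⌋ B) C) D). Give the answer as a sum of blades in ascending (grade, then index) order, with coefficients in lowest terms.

step 1: 3/2 - 6*e1 + 5/2*e2 - 3*e3
step 2: 33/2 - 27/8*e1 - 27/4*e2 - 33/8*e3 - 51/8*e12 - 91/4*e13 + 239/8*e23 - 39/2*e123
step 3: -16813/240 + 2459/80*e1 + 1613/80*e2 + 1351/80*e3 - 15199/240*e12 + 2419/80*e13 + 1663/80*e23 + 1447/80*e123
Answer: -16813/240 + 2459/80*e1 + 1613/80*e2 + 1351/80*e3 - 15199/240*e12 + 2419/80*e13 + 1663/80*e23 + 1447/80*e123


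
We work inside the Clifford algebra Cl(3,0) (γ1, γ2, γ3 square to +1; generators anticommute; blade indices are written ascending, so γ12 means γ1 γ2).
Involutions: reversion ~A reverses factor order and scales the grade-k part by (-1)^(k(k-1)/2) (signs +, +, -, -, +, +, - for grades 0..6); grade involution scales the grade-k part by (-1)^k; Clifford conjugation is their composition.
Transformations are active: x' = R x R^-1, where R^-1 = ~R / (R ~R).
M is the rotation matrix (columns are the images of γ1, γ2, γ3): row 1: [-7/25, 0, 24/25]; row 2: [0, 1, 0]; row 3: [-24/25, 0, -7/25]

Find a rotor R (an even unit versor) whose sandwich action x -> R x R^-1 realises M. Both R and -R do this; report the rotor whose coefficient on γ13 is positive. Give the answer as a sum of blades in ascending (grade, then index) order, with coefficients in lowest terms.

Method: write R = a + b12*γ12 + b13*γ13 + b23*γ23 with a^2 + b12^2 + b13^2 + b23^2 = 1 (so R^-1 = ~R). Expanding the columns R e_j ~R gives tr M = 4a^2 - 1 and, from the antisymmetric part, M21 - M12 = -4a*b12, M13 - M31 = 4a*b13, M32 - M23 = -4a*b23.
Here tr M = 11/25, so a^2 = (1 + tr M)/4 = 9/25 and a = ±3/5. Taking a = 3/5: M21 - M12 = 0, M13 - M31 = 48/25, M32 - M23 = 0, giving b12 = 0, b13 = 4/5, b23 = 0, i.e. R = 3/5 + 4/5*γ13.
Its γ13 coefficient is already positive.
Answer: 3/5 + 4/5*γ13. Uniqueness: Spin(3) -> SO(3) maps R and -R to the same rotation of trace 11/25; fixing the sign of the γ13 coefficient removes the ambiguity.


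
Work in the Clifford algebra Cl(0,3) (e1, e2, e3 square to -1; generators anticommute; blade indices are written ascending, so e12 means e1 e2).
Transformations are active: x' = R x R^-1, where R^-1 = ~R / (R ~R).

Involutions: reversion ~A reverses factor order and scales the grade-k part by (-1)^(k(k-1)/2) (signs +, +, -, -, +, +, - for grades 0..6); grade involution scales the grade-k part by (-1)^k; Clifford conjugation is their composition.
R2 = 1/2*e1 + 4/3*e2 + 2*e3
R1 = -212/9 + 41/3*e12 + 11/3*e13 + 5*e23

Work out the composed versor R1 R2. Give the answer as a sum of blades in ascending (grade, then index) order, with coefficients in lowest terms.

Distribute over the terms of R2 (each basis-blade product reordered to ascending indices, repeated generators contracted through their squares):
R1 (1/2*e1) = -106/9*e1 + 41/6*e2 + 11/6*e3 + 5/2*e123
R1 (4/3*e2) = -164/9*e1 - 848/27*e2 + 20/3*e3 - 44/9*e123
R1 (2*e3) = -22/3*e1 - 10*e2 - 424/9*e3 + 82/3*e123
Summing the partial products and collecting blades:
Answer: -112/3*e1 - 1867/54*e2 - 695/18*e3 + 449/18*e123


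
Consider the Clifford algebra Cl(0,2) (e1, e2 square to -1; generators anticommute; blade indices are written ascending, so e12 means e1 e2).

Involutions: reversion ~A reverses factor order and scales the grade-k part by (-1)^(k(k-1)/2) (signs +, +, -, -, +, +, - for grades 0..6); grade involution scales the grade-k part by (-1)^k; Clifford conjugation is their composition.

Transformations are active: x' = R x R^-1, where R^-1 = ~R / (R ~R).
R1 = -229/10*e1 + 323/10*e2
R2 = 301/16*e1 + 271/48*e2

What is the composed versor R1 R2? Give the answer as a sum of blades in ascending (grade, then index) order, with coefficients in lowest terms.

Distribute over the terms of R1 (each basis-blade product reordered to ascending indices, repeated generators contracted through their squares):
(-229/10*e1) R2 = 68929/160 - 62059/480*e12
(323/10*e2) R2 = -87533/480 - 97223/160*e12
Summing the partial products and collecting blades:
Answer: 59627/240 - 11054/15*e12


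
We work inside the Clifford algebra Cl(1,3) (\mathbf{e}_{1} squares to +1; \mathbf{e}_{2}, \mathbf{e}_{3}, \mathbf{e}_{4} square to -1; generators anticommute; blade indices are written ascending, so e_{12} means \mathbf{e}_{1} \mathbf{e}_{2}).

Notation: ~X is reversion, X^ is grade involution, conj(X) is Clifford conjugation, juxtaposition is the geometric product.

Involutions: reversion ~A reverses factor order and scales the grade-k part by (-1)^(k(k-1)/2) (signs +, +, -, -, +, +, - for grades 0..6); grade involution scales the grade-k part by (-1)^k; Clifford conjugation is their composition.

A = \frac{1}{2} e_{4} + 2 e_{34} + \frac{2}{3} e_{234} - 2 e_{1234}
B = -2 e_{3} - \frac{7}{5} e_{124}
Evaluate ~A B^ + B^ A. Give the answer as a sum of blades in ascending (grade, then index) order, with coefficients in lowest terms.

first term: \frac{14}{5} e_{3} - 4 e_{4} - \frac{7}{10} e_{12} + \frac{14}{15} e_{13} - \frac{4}{3} e_{24} - e_{34} + \frac{14}{5} e_{123} - 4 e_{124}
second term: -\frac{14}{5} e_{3} - 4 e_{4} - \frac{7}{10} e_{12} + \frac{14}{15} e_{13} + \frac{4}{3} e_{24} + e_{34} + \frac{14}{5} e_{123} + 4 e_{124}
Answer: -8 e_{4} - \frac{7}{5} e_{12} + \frac{28}{15} e_{13} + \frac{28}{5} e_{123}


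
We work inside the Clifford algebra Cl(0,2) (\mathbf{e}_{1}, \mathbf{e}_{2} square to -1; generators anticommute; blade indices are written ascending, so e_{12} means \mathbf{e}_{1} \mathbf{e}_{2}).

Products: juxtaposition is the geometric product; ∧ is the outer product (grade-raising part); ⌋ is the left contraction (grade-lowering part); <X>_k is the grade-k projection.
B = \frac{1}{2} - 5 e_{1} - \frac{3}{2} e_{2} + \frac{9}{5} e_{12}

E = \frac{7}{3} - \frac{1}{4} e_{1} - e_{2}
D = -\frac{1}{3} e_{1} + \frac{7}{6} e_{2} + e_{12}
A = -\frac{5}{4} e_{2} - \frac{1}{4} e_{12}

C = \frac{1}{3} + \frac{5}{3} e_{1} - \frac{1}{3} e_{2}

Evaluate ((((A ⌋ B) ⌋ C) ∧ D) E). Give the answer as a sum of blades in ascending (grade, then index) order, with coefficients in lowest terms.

step 1: -\frac{57}{40} - \frac{9}{4} e_{1}
step 2: \frac{131}{40} - \frac{19}{8} e_{1} + \frac{19}{40} e_{2}
step 3: -\frac{131}{120} e_{1} + \frac{917}{240} e_{2} + \frac{53}{80} e_{12}
step 4: \frac{1703}{480} - \frac{1357}{720} e_{1} + \frac{25199}{2880} e_{2} + \frac{3449}{960} e_{12}
Answer: \frac{1703}{480} - \frac{1357}{720} e_{1} + \frac{25199}{2880} e_{2} + \frac{3449}{960} e_{12}


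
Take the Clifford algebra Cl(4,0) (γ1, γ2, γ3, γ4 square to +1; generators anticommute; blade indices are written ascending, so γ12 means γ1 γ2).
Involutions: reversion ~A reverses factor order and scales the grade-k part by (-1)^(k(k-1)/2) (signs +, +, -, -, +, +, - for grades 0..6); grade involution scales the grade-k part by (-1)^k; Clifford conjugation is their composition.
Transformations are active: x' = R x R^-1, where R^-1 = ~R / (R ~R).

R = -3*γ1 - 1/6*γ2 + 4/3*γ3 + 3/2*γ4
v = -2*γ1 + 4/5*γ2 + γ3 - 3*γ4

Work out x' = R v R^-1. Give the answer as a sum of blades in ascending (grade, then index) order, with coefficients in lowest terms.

~R = -3*γ1 - 1/6*γ2 + 4/3*γ3 + 3/2*γ4, and R ~R = 235/18, so R^-1 = ~R / (235/18).
R v = 27/10 - 41/15*γ12 - 1/3*γ13 + 12*γ14 - 37/30*γ23 - 7/10*γ24 - 11/2*γ34
Answer: 892/1175*γ1 - 1021/1175*γ2 - 527/1175*γ3 + 4254/1175*γ4


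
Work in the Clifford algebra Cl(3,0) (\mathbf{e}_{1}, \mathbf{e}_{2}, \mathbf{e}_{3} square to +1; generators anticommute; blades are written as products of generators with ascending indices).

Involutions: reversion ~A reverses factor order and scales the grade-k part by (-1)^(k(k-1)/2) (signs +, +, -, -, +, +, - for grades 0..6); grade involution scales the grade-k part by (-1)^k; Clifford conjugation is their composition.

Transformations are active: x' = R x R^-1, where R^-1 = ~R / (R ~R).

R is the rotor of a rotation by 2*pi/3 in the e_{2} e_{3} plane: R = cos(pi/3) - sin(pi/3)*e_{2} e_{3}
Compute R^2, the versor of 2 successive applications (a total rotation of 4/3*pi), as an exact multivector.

Half-angle bookkeeping: 2 applications in e_{2} e_{3} add up to rotor phase 2*pi/3 = \frac{2 \pi}{3}, so R^2 = cos(\frac{2 \pi}{3}) - sin(\frac{2 \pi}{3})*e_{2} e_{3}.
cos(\frac{2 \pi}{3}) = - \frac{1}{2} and sin(\frac{2 \pi}{3}) = \frac{\sqrt{3}}{2}, so R^2 = -\frac{1}{2} - \frac{\sqrt{3}}{2} e_{2} e_{3}. The net rotation is 4/3*pi; the rotor keeps the half-angle phase exactly.
Answer: -\frac{1}{2} - \frac{\sqrt{3}}{2} e_{2} e_{3}


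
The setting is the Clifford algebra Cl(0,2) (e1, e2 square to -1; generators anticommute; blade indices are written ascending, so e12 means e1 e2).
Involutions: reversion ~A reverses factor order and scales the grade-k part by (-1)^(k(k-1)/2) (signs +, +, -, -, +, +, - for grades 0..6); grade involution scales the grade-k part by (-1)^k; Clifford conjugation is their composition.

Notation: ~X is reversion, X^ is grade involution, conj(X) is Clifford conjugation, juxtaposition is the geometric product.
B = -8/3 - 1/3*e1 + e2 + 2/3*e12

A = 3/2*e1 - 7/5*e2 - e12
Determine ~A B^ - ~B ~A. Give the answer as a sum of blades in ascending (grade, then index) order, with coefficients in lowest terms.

first term: -77/30 - 59/15*e1 + 46/15*e2 - 37/10*e12
second term: 77/30 - 59/15*e1 + 46/15*e2 - 37/10*e12
Answer: -77/15


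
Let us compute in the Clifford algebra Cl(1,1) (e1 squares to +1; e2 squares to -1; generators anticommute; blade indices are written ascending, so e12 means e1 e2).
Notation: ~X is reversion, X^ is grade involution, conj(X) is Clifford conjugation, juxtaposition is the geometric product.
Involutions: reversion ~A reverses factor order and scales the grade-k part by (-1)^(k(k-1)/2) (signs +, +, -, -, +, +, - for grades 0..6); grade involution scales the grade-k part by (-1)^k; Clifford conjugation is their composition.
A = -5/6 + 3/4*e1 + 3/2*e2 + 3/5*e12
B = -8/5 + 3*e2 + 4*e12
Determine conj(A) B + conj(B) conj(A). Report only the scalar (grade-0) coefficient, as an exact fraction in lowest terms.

first term: 103/30 - 3*e1 - 31/10*e2 - 1387/300*e12
second term: -23/30 - 3*e1 + 19/10*e2 + 613/300*e12
Answer: 8/3


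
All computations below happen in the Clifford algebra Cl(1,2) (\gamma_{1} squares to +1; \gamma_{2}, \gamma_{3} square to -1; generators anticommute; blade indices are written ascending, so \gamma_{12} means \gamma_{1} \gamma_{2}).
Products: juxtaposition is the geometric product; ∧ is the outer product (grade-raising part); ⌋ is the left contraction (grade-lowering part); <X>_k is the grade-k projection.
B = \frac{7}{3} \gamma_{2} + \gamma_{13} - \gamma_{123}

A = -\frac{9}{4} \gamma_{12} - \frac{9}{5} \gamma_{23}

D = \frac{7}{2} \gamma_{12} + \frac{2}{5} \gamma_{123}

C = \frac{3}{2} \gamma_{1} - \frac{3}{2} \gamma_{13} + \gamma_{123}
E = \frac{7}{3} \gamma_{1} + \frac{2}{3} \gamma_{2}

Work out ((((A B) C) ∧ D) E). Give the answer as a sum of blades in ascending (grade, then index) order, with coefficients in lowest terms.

step 1: \frac{69}{20} \gamma_{1} - \frac{39}{20} \gamma_{3} + \frac{9}{5} \gamma_{12} + \frac{9}{4} \gamma_{23}
step 2: \frac{207}{40} + \frac{27}{40} \gamma_{1} - \frac{27}{10} \gamma_{2} - \frac{27}{8} \gamma_{3} + \frac{213}{40} \gamma_{12} + \frac{117}{40} \gamma_{13} + \frac{123}{20} \gamma_{23} + \frac{27}{8} \gamma_{123}
step 3: \frac{1449}{80} \gamma_{12} - \frac{3897}{400} \gamma_{123}
step 4: -\frac{483}{40} \gamma_{1} - \frac{3381}{80} \gamma_{2} - \frac{1299}{200} \gamma_{13} - \frac{9093}{400} \gamma_{23}
Answer: -\frac{483}{40} \gamma_{1} - \frac{3381}{80} \gamma_{2} - \frac{1299}{200} \gamma_{13} - \frac{9093}{400} \gamma_{23}
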